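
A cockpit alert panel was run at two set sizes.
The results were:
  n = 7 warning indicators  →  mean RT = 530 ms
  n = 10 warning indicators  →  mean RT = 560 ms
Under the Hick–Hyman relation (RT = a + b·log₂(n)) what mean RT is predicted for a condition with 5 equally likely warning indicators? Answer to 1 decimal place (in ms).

With log₂ n on the abscissa the relation is linear; from the two conditions:
  b = (560 − 530) / (log₂ 10 − log₂ 7) = 30 / (3.3219 − 2.8074) = 58.301 ms/bit
  a = 530 − 58.301 × 2.8074 = 366.329 ms
Then RT(5) = 366.329 + 58.301 × log₂ 5 = 366.329 + 58.301 × 2.3219 ≈ 501.699 ms.

501.7 ms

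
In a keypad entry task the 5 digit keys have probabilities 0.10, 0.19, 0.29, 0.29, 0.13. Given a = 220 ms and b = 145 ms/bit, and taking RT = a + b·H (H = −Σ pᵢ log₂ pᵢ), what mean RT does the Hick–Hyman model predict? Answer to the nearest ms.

540 ms

H = 0.10·log₂(1/0.10) + 0.19·log₂(1/0.19) + 0.29·log₂(1/0.29) + 0.29·log₂(1/0.29) + 0.13·log₂(1/0.13) = 2.2059 bits.
RT = 220 + 145 × 2.2059 = 539.85 ms.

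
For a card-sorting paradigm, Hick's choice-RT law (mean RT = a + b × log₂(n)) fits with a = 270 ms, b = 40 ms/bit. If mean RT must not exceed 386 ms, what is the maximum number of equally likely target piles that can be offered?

7

Information budget: (386 − 270)/40 = 2.9000 bits, so n ≤ 2^2.9000 = 7.464 → at most 7.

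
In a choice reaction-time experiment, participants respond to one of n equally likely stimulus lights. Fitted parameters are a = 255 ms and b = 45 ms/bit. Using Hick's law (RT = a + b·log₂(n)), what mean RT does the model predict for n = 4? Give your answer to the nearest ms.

log₂(4) = 2 bits, so RT = 255 + 45 × 2 ≈ 345.000 ms.

345 ms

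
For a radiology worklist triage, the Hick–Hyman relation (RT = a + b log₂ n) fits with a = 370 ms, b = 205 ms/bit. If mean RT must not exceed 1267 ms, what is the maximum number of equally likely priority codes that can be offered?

Information budget: (1267 − 370)/205 = 4.3756 bits, so n ≤ 2^4.3756 = 20.758 → at most 20.

20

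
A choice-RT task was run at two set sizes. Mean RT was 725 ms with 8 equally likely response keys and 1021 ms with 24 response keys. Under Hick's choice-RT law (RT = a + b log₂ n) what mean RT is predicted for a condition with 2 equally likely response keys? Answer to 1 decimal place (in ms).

Fit slope and intercept:
  b = (1021 − 725) / (log₂ 24 − log₂ 8) = 296 / (4.5850 − 3) = 186.755 ms/bit
  a = 725 − 186.755 × 3 = 164.734 ms
Then RT(2) = 164.734 + 186.755 × log₂ 2 = 164.734 + 186.755 × 1 ≈ 351.490 ms.

351.5 ms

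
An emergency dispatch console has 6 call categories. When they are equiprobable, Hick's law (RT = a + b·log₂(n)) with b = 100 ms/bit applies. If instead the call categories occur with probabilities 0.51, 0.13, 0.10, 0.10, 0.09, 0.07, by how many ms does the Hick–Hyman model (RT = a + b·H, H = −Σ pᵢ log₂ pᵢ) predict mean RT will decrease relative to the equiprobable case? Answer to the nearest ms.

46 ms

Equiprobable entropy H₀ = log₂ 6 = 2.5850 bits.
Skewed entropy H = −Σ pᵢ log₂ pᵢ = 2.1237 bits.
ΔRT = b·(H₀ − H) = 100 × 0.4613 = 46.13 ms.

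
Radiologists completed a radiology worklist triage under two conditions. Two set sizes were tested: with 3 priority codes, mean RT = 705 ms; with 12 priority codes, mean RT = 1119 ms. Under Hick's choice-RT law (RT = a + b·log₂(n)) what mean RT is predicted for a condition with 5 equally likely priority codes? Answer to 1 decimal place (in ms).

With log₂ n on the abscissa the relation is linear; from the two conditions:
  b = (1119 − 705) / (log₂ 12 − log₂ 3) = 414 / (3.5850 − 1.5850) = 207.000 ms/bit
  a = 705 − 207.000 × 1.5850 = 376.913 ms
Then RT(5) = 376.913 + 207.000 × log₂ 5 = 376.913 + 207.000 × 2.3219 ≈ 857.552 ms.

857.6 ms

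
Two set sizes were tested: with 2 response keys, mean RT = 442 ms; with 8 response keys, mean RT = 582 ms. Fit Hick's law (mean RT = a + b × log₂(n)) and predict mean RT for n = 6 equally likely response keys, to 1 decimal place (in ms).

552.9 ms

RT is linear in log₂ n, so two points fix the line:
  b = (582 − 442) / (log₂ 8 − log₂ 2) = 140 / (3 − 1) = 70.000 ms/bit
  a = 442 − 70.000 × 1 = 372.000 ms
Then RT(6) = 372.000 + 70.000 × log₂ 6 = 372.000 + 70.000 × 2.5850 ≈ 552.947 ms.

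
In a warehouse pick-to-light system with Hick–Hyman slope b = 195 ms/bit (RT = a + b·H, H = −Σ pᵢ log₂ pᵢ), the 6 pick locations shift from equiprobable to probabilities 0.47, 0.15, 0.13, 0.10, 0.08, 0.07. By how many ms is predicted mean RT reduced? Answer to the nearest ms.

Equiprobable entropy H₀ = log₂ 6 = 2.5850 bits.
Skewed entropy H = −Σ pᵢ log₂ pᵢ = 2.1974 bits.
ΔRT = b·(H₀ − H) = 195 × 0.3876 = 75.57 ms.

76 ms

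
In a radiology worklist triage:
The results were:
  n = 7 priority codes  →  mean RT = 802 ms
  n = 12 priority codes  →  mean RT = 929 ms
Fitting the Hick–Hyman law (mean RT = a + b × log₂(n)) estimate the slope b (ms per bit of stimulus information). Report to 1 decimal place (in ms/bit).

163.3 ms/bit

The slope on a log₂ axis is (929 − 802) / (3.5850 − 2.8074) = 163.321 ms/bit.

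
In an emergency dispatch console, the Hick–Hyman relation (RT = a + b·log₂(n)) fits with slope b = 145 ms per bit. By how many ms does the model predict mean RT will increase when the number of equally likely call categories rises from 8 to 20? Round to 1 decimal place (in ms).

ΔRT = (a + b log₂ n₂) − (a + b log₂ n₁) = b·(log₂ n₂ − log₂ n₁).
log₂(20) − log₂(8) = 4.3219 − 3 = 1.3219.
ΔRT = 145 × 1.3219 = 191.680 ms.

191.7 ms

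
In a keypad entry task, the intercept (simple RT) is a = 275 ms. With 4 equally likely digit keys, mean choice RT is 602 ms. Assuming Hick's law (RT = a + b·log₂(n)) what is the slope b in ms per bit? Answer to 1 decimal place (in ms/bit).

163.5 ms/bit

4 alternatives carry log₂ 4 = 2 bits; the choice cost is 602 − 275 = 327 ms, so b = 327/2 = 163.500 ms/bit.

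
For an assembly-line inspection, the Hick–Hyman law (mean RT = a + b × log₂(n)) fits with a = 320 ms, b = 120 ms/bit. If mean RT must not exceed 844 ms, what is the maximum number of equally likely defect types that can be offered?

Set 320 + 120·log₂ n ≤ 844 → log₂ n ≤ (844 − 320)/120 = 4.3667.
So n ≤ 2^4.3667 = 20.630; the largest integer n is 20.

20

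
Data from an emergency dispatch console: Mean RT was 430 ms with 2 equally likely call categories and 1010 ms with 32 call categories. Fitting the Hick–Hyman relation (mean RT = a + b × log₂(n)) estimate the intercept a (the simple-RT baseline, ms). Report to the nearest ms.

Slope: b = (1010 − 430) / (log₂ 32 − log₂ 2) = 580/4.0000 = 145 ms/bit.
Intercept: a = 430 − 145·log₂(2) = 285.000 ms.

285 ms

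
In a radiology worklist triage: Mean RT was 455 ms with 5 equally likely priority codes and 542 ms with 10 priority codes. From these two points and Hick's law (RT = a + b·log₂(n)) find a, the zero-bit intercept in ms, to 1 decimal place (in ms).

253.0 ms

b = (RT₂ − RT₁)/(log₂ n₂ − log₂ n₁) = (542 − 455)/(3.3219 − 2.3219) = 87.000 ms/bit.
a = RT₁ − b·log₂ n₁ = 455 − 87.000 × 2.3219 = 252.992 ms.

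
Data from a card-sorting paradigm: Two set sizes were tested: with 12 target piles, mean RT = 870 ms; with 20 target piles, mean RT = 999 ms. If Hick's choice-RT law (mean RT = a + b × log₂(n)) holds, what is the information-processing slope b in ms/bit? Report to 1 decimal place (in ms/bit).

175.0 ms/bit

Slope: b = (999 − 870) / (log₂ 20 − log₂ 12) = 129/0.7370 = 175.042 ms/bit.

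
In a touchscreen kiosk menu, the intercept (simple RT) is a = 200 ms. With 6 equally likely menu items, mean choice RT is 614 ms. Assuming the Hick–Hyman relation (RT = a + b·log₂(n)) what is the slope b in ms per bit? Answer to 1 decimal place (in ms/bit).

6 alternatives carry log₂ 6 = 2.5850 bits; the choice cost is 614 − 200 = 414 ms, so b = 414/2.5850 = 160.157 ms/bit.

160.2 ms/bit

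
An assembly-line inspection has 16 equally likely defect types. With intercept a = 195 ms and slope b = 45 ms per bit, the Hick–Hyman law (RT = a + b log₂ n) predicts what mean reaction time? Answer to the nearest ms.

375 ms

log₂(16) = 4 bits, so RT = 195 + 45 × 4 ≈ 375.000 ms.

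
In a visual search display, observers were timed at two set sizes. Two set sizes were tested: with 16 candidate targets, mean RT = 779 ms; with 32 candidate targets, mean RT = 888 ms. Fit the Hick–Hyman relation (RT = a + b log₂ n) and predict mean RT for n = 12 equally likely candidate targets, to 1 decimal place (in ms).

733.8 ms

RT is linear in log₂ n, so two points fix the line:
  b = (888 − 779) / (log₂ 32 − log₂ 16) = 109 / (5 − 4) = 109.000 ms/bit
  a = 779 − 109.000 × 4 = 343.000 ms
Then RT(12) = 343.000 + 109.000 × log₂ 12 = 343.000 + 109.000 × 3.5850 ≈ 733.761 ms.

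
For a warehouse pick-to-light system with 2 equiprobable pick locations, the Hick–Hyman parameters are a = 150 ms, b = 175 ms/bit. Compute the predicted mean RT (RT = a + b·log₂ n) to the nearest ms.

log₂(2) = 1 bits, so RT = 150 + 175 × 1 ≈ 325.000 ms.

325 ms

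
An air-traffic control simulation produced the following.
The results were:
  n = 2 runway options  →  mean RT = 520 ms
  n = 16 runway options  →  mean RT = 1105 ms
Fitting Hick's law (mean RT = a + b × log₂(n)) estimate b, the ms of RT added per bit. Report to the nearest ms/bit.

195 ms/bit

Slope: b = (1105 − 520) / (log₂ 16 − log₂ 2) = 585/3.0000 = 195 ms/bit.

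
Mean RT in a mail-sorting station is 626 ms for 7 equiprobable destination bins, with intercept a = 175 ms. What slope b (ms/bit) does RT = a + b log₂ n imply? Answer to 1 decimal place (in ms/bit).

7 alternatives carry log₂ 7 = 2.8074 bits; the choice cost is 626 − 175 = 451 ms, so b = 451/2.8074 = 160.649 ms/bit.

160.6 ms/bit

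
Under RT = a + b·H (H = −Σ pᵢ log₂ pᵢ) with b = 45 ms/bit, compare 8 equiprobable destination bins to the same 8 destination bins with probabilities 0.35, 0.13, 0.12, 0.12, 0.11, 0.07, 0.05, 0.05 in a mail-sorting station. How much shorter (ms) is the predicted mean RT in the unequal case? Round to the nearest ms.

Equiprobable entropy H₀ = log₂ 8 = 3.0000 bits.
Skewed entropy H = −Σ pᵢ log₂ pᵢ = 2.6979 bits.
ΔRT = b·(H₀ − H) = 45 × 0.3021 = 13.59 ms.

14 ms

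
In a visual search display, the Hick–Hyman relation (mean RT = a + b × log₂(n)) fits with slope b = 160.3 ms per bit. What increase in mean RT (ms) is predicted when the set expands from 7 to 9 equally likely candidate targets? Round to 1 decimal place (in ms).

The intercept a cancels: ΔRT = b·(log₂ n₂ − log₂ n₁) = b·log₂(n₂/n₁).
log₂(9) − log₂(7) = 3.1699 − 2.8074 = 0.3626.
ΔRT = 160.3 × 0.3626 = 58.120 ms.

58.1 ms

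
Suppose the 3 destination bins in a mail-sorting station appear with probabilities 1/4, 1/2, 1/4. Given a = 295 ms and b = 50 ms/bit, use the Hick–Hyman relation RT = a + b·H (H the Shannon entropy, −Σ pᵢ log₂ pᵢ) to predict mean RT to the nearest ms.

370 ms

H = −Σ pᵢ log₂ pᵢ = 0.25·2 + 0.5·1 + 0.25·2 = 1.500 bits.
RT = 295 + 50 × 1.500 = 370.00 ms.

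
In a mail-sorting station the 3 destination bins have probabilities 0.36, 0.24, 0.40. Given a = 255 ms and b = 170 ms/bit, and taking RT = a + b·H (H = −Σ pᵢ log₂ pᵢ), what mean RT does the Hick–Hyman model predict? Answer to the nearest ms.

H = 0.36·log₂(1/0.36) + 0.24·log₂(1/0.24) + 0.40·log₂(1/0.40) = 1.5535 bits.
RT = 255 + 170 × 1.5535 = 519.10 ms.

519 ms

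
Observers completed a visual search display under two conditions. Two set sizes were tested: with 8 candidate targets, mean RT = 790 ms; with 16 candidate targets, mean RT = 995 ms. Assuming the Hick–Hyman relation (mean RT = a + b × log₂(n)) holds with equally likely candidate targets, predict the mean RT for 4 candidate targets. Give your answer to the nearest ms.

Solve the two-equation system in a and b:
  b = (995 − 790) / (log₂ 16 − log₂ 8) = 205 / (4 − 3) = 205 ms/bit
  a = 790 − 205 × 3 = 175 ms
Then RT(4) = 175 + 205 × log₂ 4 = 175 + 205 × 2 ≈ 585.000 ms.

585 ms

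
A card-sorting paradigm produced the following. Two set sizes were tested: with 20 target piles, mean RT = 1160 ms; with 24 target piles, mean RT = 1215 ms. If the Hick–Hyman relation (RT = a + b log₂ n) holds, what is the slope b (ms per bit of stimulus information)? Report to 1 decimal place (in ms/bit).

Slope: b = (1215 − 1160) / (log₂ 24 − log₂ 20) = 55/0.2630 = 209.098 ms/bit.

209.1 ms/bit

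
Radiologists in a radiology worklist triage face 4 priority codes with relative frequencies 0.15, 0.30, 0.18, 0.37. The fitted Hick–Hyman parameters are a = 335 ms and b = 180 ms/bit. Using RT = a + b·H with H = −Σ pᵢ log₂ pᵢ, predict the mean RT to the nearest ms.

Entropy contributions −pᵢ log₂ pᵢ: 0.4105, 0.5211, 0.4453, 0.5307; sum H = 1.9077 bits.
RT = a + bH = 335 + 180·1.9077 = 678.38 ms.

678 ms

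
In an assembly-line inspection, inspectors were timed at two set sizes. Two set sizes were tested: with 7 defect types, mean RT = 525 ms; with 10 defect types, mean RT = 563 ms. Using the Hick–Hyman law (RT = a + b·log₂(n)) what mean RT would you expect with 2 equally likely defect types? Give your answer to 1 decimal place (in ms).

391.5 ms

Solve the two-equation system in a and b:
  b = (563 − 525) / (log₂ 10 − log₂ 7) = 38 / (3.3219 − 2.8074) = 73.848 ms/bit
  a = 525 − 73.848 × 2.8074 = 317.684 ms
Then RT(2) = 317.684 + 73.848 × log₂ 2 = 317.684 + 73.848 × 1 ≈ 391.531 ms.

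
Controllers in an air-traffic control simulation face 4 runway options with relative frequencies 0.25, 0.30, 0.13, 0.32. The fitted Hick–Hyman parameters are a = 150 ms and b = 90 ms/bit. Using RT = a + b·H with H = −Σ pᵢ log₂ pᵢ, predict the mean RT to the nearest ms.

H = 0.25·log₂(1/0.25) + 0.30·log₂(1/0.30) + 0.13·log₂(1/0.13) + 0.32·log₂(1/0.32) = 1.9298 bits.
RT = 150 + 90 × 1.9298 = 323.68 ms.

324 ms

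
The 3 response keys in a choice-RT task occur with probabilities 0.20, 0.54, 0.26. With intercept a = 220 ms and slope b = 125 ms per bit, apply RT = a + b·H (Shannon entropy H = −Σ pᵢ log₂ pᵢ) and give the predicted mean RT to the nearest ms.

401 ms

H = 0.20·log₂(1/0.20) + 0.54·log₂(1/0.54) + 0.26·log₂(1/0.26) = 1.4497 bits.
RT = 220 + 125 × 1.4497 = 401.21 ms.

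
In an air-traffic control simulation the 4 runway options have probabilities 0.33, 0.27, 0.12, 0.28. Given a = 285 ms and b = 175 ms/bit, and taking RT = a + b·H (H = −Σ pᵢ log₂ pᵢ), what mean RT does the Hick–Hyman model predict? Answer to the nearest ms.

621 ms

H = 0.33·log₂(1/0.33) + 0.27·log₂(1/0.27) + 0.12·log₂(1/0.12) + 0.28·log₂(1/0.28) = 1.9191 bits.
RT = 285 + 175 × 1.9191 = 620.85 ms.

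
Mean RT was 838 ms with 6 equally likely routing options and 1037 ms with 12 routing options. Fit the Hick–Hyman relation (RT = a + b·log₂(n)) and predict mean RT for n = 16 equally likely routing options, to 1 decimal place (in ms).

RT is linear in log₂ n, so two points fix the line:
  b = (1037 − 838) / (log₂ 12 − log₂ 6) = 199 / (3.5850 − 2.5850) = 199.000 ms/bit
  a = 838 − 199.000 × 2.5850 = 323.592 ms
Then RT(16) = 323.592 + 199.000 × log₂ 16 = 323.592 + 199.000 × 4 ≈ 1119.592 ms.

1119.6 ms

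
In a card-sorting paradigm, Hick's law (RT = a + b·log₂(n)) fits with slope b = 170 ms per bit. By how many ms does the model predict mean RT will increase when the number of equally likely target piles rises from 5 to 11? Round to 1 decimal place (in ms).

The intercept a cancels: ΔRT = b·(log₂ n₂ − log₂ n₁) = b·log₂(n₂/n₁).
log₂(11) − log₂(5) = 3.4594 − 2.3219 = 1.1375.
ΔRT = 170 × 1.1375 = 193.376 ms.

193.4 ms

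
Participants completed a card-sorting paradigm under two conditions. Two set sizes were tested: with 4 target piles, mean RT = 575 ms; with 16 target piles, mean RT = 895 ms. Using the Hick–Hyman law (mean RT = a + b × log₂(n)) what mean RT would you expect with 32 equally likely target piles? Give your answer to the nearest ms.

1055 ms

Solve the two-equation system in a and b:
  b = (895 − 575) / (log₂ 16 − log₂ 4) = 320 / (4 − 2) = 160 ms/bit
  a = 575 − 160 × 2 = 255 ms
Then RT(32) = 255 + 160 × log₂ 32 = 255 + 160 × 5 ≈ 1055.000 ms.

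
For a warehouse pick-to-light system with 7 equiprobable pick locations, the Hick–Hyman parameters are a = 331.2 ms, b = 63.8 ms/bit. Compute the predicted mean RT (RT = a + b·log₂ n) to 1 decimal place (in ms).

510.3 ms

log₂(7) = 2.8074 bits, so RT = 331.2 + 63.8 × 2.8074 ≈ 510.309 ms.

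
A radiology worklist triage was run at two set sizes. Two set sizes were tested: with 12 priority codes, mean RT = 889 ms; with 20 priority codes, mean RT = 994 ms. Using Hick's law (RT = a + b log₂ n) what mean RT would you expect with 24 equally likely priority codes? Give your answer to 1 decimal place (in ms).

RT is linear in log₂ n, so two points fix the line:
  b = (994 − 889) / (log₂ 20 − log₂ 12) = 105 / (4.3219 − 3.5850) = 142.476 ms/bit
  a = 889 − 142.476 × 3.5850 = 378.228 ms
Then RT(24) = 378.228 + 142.476 × log₂ 24 = 378.228 + 142.476 × 4.5850 ≈ 1031.476 ms.

1031.5 ms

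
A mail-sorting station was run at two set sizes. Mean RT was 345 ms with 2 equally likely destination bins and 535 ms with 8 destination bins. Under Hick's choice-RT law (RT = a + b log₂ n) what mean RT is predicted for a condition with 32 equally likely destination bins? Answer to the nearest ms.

RT is linear in log₂ n, so two points fix the line:
  b = (535 − 345) / (log₂ 8 − log₂ 2) = 190 / (3 − 1) = 95 ms/bit
  a = 345 − 95 × 1 = 250 ms
Then RT(32) = 250 + 95 × log₂ 32 = 250 + 95 × 5 ≈ 725.000 ms.

725 ms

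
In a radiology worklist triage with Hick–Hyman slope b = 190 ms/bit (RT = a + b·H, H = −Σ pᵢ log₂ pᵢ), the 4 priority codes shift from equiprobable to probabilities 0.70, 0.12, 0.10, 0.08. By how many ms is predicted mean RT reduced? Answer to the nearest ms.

The RT saving is b·ΔH. Equiprobable H₀ = log₂(4) = 2.0000 bits; with the given probabilities H = 1.3510 bits.
b·(H₀ − H) = 190 × (2.0000 − 1.3510) = 123.32 ms.

123 ms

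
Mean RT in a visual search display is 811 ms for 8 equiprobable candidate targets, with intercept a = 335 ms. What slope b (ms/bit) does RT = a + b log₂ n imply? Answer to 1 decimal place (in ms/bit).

158.7 ms/bit

b = (811 − 335) / log₂(8) = 476 / 3 = 158.667 ms/bit.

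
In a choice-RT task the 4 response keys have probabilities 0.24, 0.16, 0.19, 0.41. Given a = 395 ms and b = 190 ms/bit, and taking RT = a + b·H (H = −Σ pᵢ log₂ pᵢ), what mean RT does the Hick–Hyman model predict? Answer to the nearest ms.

H = 0.24·log₂(1/0.24) + 0.16·log₂(1/0.16) + 0.19·log₂(1/0.19) + 0.41·log₂(1/0.41) = 1.8998 bits.
RT = 395 + 190 × 1.8998 = 755.95 ms.

756 ms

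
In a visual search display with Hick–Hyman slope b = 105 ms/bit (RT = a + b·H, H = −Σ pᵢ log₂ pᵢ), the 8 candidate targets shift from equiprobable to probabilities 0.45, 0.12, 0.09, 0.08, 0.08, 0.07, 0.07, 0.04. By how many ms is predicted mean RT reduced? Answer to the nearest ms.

Equiprobable entropy H₀ = log₂ 8 = 3.0000 bits.
Skewed entropy H = −Σ pᵢ log₂ pᵢ = 2.5040 bits.
ΔRT = b·(H₀ − H) = 105 × 0.4960 = 52.08 ms.

52 ms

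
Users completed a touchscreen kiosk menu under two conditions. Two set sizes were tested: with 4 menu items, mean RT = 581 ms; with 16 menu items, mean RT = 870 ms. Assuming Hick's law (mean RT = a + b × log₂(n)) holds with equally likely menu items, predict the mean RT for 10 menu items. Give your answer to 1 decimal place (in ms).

Fit slope and intercept:
  b = (870 − 581) / (log₂ 16 − log₂ 4) = 289 / (4 − 2) = 144.500 ms/bit
  a = 581 − 144.500 × 2 = 292.000 ms
Then RT(10) = 292.000 + 144.500 × log₂ 10 = 292.000 + 144.500 × 3.3219 ≈ 772.019 ms.

772.0 ms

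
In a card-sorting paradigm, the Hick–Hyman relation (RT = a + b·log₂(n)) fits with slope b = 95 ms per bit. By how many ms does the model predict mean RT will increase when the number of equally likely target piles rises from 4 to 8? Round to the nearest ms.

95 ms

The intercept a cancels: ΔRT = b·(log₂ n₂ − log₂ n₁) = b·log₂(n₂/n₁).
log₂(8) − log₂(4) = log₂(8/4) = log₂(2) = 1.
ΔRT = 95 × 1.0000 = 95.000 ms.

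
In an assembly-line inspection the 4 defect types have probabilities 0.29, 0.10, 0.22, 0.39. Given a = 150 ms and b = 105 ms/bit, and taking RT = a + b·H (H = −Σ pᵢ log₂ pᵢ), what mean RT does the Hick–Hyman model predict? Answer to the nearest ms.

345 ms

Entropy contributions −pᵢ log₂ pᵢ: 0.5179, 0.3322, 0.4806, 0.5298; sum H = 1.8605 bits.
RT = a + bH = 150 + 105·1.8605 = 345.35 ms.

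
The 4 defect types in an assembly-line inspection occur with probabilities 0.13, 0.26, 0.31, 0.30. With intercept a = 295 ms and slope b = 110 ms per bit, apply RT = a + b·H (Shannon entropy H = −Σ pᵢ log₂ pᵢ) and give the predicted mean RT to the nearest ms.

Entropy contributions −pᵢ log₂ pᵢ: 0.3826, 0.5053, 0.5238, 0.5211; sum H = 1.9328 bits.
RT = a + bH = 295 + 110·1.9328 = 507.61 ms.

508 ms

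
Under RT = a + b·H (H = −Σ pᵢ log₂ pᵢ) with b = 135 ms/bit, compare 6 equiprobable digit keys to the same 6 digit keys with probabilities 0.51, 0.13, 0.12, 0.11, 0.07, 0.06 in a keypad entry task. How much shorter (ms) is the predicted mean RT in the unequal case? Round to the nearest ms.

64 ms

Equiprobable entropy H₀ = log₂ 6 = 2.5850 bits.
Skewed entropy H = −Σ pᵢ log₂ pᵢ = 2.1075 bits.
ΔRT = b·(H₀ − H) = 135 × 0.4774 = 64.46 ms.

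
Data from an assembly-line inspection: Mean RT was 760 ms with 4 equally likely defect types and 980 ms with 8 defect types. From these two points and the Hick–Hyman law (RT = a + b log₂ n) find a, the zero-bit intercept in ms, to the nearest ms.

Slope: b = (980 − 760) / (log₂ 8 − log₂ 4) = 220/1.0000 = 220 ms/bit.
Intercept: a = 760 − 220·log₂(4) = 320.000 ms.

320 ms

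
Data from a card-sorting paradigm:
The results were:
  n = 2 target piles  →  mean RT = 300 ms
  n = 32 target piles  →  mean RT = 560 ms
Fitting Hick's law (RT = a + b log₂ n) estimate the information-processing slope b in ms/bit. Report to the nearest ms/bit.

Slope: b = (560 − 300) / (log₂ 32 − log₂ 2) = 260/4.0000 = 65 ms/bit.

65 ms/bit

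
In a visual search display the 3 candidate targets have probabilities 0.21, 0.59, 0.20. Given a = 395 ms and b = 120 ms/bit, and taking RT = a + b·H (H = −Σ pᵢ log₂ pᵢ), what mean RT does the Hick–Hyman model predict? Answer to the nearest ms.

H = 0.21·log₂(1/0.21) + 0.59·log₂(1/0.59) + 0.20·log₂(1/0.20) = 1.3863 bits.
RT = 395 + 120 × 1.3863 = 561.36 ms.

561 ms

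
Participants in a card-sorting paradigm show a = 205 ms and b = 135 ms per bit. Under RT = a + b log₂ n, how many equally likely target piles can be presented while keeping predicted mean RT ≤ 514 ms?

Set 205 + 135·log₂ n ≤ 514 → log₂ n ≤ (514 − 205)/135 = 2.2889.
So n ≤ 2^2.2889 = 4.887; the largest integer n is 4.

4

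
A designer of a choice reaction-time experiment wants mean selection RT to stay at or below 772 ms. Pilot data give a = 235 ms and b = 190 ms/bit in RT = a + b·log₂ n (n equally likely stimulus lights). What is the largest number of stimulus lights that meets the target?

Information budget: (772 − 235)/190 = 2.8263 bits, so n ≤ 2^2.8263 = 7.093 → at most 7.

7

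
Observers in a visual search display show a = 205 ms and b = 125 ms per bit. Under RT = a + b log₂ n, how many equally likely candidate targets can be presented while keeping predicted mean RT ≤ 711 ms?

16

125·log₂ n ≤ 711 − 205 = 506, giving log₂ n ≤ 4.0480 and n ≤ 16.541. The largest whole number is 16.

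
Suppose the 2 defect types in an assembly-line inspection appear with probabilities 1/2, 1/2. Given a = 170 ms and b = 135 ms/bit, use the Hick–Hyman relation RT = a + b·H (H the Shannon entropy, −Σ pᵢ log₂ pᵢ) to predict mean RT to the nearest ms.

H = −Σ pᵢ log₂ pᵢ = 0.5·1 + 0.5·1 = 1.000 bits.
RT = 170 + 135 × 1.000 = 305.00 ms.

305 ms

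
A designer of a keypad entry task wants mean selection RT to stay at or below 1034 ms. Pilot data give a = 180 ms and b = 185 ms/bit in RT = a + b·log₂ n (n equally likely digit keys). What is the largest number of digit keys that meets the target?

24

Information budget: (1034 − 180)/185 = 4.6162 bits, so n ≤ 2^4.6162 = 24.526 → at most 24.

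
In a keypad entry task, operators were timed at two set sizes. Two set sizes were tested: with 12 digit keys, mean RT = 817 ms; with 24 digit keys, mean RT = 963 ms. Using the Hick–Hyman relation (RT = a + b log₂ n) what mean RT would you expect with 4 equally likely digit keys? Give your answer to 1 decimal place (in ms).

585.6 ms

RT is linear in log₂ n, so two points fix the line:
  b = (963 − 817) / (log₂ 24 − log₂ 12) = 146 / (4.5850 − 3.5850) = 146.000 ms/bit
  a = 817 − 146.000 × 3.5850 = 293.595 ms
Then RT(4) = 293.595 + 146.000 × log₂ 4 = 293.595 + 146.000 × 2 ≈ 585.595 ms.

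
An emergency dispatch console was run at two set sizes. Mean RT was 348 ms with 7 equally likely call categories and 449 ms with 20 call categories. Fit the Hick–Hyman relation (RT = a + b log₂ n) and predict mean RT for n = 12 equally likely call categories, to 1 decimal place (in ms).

399.9 ms

With log₂ n on the abscissa the relation is linear; from the two conditions:
  b = (449 − 348) / (log₂ 20 − log₂ 7) = 101 / (4.3219 − 2.8074) = 66.685 ms/bit
  a = 348 − 66.685 × 2.8074 = 160.790 ms
Then RT(12) = 160.790 + 66.685 × log₂ 12 = 160.790 + 66.685 × 3.5850 ≈ 399.855 ms.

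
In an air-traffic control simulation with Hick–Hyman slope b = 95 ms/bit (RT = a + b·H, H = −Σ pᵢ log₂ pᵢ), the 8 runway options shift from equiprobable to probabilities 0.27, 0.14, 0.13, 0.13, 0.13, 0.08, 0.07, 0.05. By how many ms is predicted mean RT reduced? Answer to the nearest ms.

16 ms

Equiprobable entropy H₀ = log₂ 8 = 3.0000 bits.
Skewed entropy H = −Σ pᵢ log₂ pᵢ = 2.8312 bits.
ΔRT = b·(H₀ − H) = 95 × 0.1688 = 16.03 ms.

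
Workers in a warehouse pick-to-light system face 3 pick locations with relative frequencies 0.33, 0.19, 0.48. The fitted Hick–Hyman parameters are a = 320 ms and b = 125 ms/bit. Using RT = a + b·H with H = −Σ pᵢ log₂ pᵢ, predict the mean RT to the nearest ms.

Entropy contributions −pᵢ log₂ pᵢ: 0.5278, 0.4552, 0.5083; sum H = 1.4913 bits.
RT = a + bH = 320 + 125·1.4913 = 506.41 ms.

506 ms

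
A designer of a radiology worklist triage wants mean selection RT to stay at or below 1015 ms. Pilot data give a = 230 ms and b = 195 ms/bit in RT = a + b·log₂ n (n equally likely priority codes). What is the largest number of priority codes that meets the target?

195·log₂ n ≤ 1015 − 230 = 785, giving log₂ n ≤ 4.0256 and n ≤ 16.287. The largest whole number is 16.

16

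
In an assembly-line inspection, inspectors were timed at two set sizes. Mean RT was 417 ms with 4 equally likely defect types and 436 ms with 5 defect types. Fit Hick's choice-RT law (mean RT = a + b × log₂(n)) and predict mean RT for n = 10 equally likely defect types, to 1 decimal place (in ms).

With log₂ n on the abscissa the relation is linear; from the two conditions:
  b = (436 − 417) / (log₂ 5 − log₂ 4) = 19 / (2.3219 − 2) = 59.019 ms/bit
  a = 417 − 59.019 × 2 = 298.961 ms
Then RT(10) = 298.961 + 59.019 × log₂ 10 = 298.961 + 59.019 × 3.3219 ≈ 495.019 ms.

495.0 ms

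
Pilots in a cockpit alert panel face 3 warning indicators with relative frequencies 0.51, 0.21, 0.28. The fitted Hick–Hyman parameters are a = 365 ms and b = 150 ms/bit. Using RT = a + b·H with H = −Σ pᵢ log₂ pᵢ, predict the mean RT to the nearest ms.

H = 0.51·log₂(1/0.51) + 0.21·log₂(1/0.21) + 0.28·log₂(1/0.28) = 1.4825 bits.
RT = 365 + 150 × 1.4825 = 587.37 ms.

587 ms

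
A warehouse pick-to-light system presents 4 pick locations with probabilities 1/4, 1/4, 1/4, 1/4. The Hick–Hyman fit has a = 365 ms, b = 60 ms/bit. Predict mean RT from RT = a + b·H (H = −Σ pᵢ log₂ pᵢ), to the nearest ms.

485 ms

H = −Σ pᵢ log₂ pᵢ = 0.25·2 + 0.25·2 + 0.25·2 + 0.25·2 = 2.000 bits.
RT = 365 + 60 × 2.000 = 485.00 ms.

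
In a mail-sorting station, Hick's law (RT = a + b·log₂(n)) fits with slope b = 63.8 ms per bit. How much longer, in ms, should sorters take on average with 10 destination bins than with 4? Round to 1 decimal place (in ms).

Only the slope matters, since a is common to both: ΔRT = b·log₂(n₂/n₁).
log₂(10) − log₂(4) = 3.3219 − 2 = 1.3219.
ΔRT = 63.8 × 1.3219 = 84.339 ms.

84.3 ms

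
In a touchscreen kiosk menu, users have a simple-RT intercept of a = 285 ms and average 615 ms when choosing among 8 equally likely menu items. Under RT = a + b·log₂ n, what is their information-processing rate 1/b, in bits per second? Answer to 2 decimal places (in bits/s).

9.09 bits/s

Choice component = 615 − 285 = 330 ms over log₂(8) = 3 bits.
b = 330 / 3 = 110.000 ms/bit, so 1/b = 9.091 bits/s.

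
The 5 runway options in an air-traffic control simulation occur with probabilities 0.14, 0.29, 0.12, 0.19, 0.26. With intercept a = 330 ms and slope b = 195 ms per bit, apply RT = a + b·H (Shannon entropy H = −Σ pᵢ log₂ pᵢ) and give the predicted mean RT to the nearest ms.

767 ms

H = 0.14·log₂(1/0.14) + 0.29·log₂(1/0.29) + 0.12·log₂(1/0.12) + 0.19·log₂(1/0.19) + 0.26·log₂(1/0.26) = 2.2426 bits.
RT = 330 + 195 × 2.2426 = 767.31 ms.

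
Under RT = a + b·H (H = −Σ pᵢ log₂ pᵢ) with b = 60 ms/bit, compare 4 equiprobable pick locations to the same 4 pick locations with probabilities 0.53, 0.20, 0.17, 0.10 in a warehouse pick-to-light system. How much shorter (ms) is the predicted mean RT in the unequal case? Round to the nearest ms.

17 ms

The RT saving is b·ΔH. Equiprobable H₀ = log₂(4) = 2.0000 bits; with the given probabilities H = 1.7166 bits.
b·(H₀ − H) = 60 × (2.0000 − 1.7166) = 17.00 ms.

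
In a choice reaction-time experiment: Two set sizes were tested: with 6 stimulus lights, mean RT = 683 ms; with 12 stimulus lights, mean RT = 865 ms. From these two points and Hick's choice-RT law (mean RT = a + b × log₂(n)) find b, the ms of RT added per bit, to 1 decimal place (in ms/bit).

The slope on a log₂ axis is (865 − 683) / (3.5850 − 2.5850) = 182.000 ms/bit.

182.0 ms/bit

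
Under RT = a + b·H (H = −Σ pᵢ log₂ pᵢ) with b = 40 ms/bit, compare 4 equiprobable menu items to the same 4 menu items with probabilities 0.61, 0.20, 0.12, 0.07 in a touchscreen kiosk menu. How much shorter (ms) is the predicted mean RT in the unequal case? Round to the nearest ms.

Equiprobable entropy H₀ = log₂ 4 = 2.0000 bits.
Skewed entropy H = −Σ pᵢ log₂ pᵢ = 1.5350 bits.
ΔRT = b·(H₀ − H) = 40 × 0.4650 = 18.60 ms.

19 ms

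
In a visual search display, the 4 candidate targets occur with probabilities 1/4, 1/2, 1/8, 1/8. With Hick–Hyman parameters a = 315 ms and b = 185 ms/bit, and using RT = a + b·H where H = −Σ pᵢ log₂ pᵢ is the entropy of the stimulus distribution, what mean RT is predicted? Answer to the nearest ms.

Each term −pᵢ log₂ pᵢ: 0.25·2 + 0.5·1 + 0.125·3 + 0.125·3; summed, H = 1.750 bits.
Mean RT = a + bH = 315 + 185·1.750 = 638.75 ms.

639 ms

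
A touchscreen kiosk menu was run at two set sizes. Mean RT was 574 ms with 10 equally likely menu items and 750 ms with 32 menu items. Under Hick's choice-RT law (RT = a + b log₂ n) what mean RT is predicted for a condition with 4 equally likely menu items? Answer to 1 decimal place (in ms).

With log₂ n on the abscissa the relation is linear; from the two conditions:
  b = (750 − 574) / (log₂ 32 − log₂ 10) = 176 / (5 − 3.3219) = 104.882 ms/bit
  a = 574 − 104.882 × 3.3219 = 225.589 ms
Then RT(4) = 225.589 + 104.882 × log₂ 4 = 225.589 + 104.882 × 2 ≈ 435.353 ms.

435.4 ms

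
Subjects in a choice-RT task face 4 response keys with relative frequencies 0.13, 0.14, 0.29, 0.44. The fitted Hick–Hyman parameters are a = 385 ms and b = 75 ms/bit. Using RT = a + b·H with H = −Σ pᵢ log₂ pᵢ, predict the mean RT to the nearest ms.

H = 0.13·log₂(1/0.13) + 0.14·log₂(1/0.14) + 0.29·log₂(1/0.29) + 0.44·log₂(1/0.44) = 1.8188 bits.
RT = 385 + 75 × 1.8188 = 521.41 ms.

521 ms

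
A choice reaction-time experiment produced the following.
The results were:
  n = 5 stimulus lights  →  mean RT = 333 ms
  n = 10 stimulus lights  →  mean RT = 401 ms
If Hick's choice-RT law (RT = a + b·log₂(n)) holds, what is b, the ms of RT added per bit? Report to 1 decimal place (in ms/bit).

Slope: b = (401 − 333) / (log₂ 10 − log₂ 5) = 68/1.0000 = 68.000 ms/bit.

68.0 ms/bit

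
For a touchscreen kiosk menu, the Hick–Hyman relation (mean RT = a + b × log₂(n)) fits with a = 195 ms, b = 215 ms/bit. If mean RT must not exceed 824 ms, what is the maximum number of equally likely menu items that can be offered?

Information budget: (824 − 195)/215 = 2.9256 bits, so n ≤ 2^2.9256 = 7.598 → at most 7.

7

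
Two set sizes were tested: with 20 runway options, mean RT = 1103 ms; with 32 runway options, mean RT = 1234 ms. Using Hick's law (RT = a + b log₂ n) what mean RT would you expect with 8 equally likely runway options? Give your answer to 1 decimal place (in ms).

847.6 ms

Fit slope and intercept:
  b = (1234 − 1103) / (log₂ 32 − log₂ 20) = 131 / (5 − 4.3219) = 193.195 ms/bit
  a = 1103 − 193.195 × 4.3219 = 268.026 ms
Then RT(8) = 268.026 + 193.195 × log₂ 8 = 268.026 + 193.195 × 3 ≈ 847.610 ms.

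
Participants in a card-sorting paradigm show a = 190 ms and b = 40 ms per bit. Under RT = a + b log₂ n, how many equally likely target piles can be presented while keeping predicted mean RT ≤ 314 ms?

8

Set 190 + 40·log₂ n ≤ 314 → log₂ n ≤ (314 − 190)/40 = 3.1000.
So n ≤ 2^3.1000 = 8.574; the largest integer n is 8.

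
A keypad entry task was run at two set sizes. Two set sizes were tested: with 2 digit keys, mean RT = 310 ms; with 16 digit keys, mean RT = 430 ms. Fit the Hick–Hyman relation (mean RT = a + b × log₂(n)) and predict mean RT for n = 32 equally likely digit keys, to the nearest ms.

With log₂ n on the abscissa the relation is linear; from the two conditions:
  b = (430 − 310) / (log₂ 16 − log₂ 2) = 120 / (4 − 1) = 40 ms/bit
  a = 310 − 40 × 1 = 270 ms
Then RT(32) = 270 + 40 × log₂ 32 = 270 + 40 × 5 ≈ 470.000 ms.

470 ms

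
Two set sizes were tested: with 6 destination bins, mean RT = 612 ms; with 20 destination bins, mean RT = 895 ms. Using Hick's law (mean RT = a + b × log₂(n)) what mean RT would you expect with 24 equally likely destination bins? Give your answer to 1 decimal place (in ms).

With log₂ n on the abscissa the relation is linear; from the two conditions:
  b = (895 − 612) / (log₂ 20 − log₂ 6) = 283 / (4.3219 − 2.5850) = 162.928 ms/bit
  a = 612 − 162.928 × 2.5850 = 190.838 ms
Then RT(24) = 190.838 + 162.928 × log₂ 24 = 190.838 + 162.928 × 4.5850 ≈ 937.856 ms.

937.9 ms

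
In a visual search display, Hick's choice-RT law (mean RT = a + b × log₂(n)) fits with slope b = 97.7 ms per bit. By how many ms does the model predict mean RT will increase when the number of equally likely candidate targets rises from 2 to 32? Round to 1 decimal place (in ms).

390.8 ms

ΔRT = (a + b log₂ n₂) − (a + b log₂ n₁) = b·(log₂ n₂ − log₂ n₁).
log₂(32) − log₂(2) = log₂(32/2) = log₂(16) = 4.
ΔRT = 97.7 × 4.0000 = 390.800 ms.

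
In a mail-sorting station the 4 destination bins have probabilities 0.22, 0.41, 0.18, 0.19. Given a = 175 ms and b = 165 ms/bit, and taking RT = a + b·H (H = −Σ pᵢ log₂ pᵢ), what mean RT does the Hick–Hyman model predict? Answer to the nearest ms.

H = 0.22·log₂(1/0.22) + 0.41·log₂(1/0.41) + 0.18·log₂(1/0.18) + 0.19·log₂(1/0.19) = 1.9085 bits.
RT = 175 + 165 × 1.9085 = 489.90 ms.

490 ms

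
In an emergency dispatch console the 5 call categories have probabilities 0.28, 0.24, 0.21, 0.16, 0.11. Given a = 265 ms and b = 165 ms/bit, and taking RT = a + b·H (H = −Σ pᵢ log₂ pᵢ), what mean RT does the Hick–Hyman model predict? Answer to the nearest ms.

H = 0.28·log₂(1/0.28) + 0.24·log₂(1/0.24) + 0.21·log₂(1/0.21) + 0.16·log₂(1/0.16) + 0.11·log₂(1/0.11) = 2.2545 bits.
RT = 265 + 165 × 2.2545 = 636.99 ms.

637 ms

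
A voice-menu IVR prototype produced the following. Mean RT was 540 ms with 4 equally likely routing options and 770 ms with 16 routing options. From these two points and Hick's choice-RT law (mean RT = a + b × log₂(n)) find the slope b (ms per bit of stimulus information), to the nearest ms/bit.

b = (RT₂ − RT₁)/(log₂ n₂ − log₂ n₁) = (770 − 540)/(4 − 2) = 115 ms/bit.

115 ms/bit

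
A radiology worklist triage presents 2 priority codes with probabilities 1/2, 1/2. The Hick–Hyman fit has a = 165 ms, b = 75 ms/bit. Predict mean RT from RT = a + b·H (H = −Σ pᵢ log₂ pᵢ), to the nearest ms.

240 ms

H = −Σ pᵢ log₂ pᵢ = 0.5·1 + 0.5·1 = 1.000 bits.
RT = 165 + 75 × 1.000 = 240.00 ms.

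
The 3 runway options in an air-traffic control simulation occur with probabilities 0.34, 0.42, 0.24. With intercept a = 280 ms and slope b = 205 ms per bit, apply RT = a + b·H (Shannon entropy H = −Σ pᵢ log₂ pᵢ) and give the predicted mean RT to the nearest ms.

598 ms

Entropy contributions −pᵢ log₂ pᵢ: 0.5292, 0.5256, 0.4941; sum H = 1.5490 bits.
RT = a + bH = 280 + 205·1.5490 = 597.54 ms.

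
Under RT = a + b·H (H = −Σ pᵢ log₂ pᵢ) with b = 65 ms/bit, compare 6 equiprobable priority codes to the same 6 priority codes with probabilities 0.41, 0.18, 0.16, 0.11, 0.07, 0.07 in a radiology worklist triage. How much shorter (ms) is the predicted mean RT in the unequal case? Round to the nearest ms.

The RT saving is b·ΔH. Equiprobable H₀ = log₂(6) = 2.5850 bits; with the given probabilities H = 2.2831 bits.
b·(H₀ − H) = 65 × (2.5850 − 2.2831) = 19.62 ms.

20 ms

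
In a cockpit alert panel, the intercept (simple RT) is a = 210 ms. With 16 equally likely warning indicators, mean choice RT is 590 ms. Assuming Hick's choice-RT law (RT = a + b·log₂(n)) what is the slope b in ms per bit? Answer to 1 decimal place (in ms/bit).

b = (590 − 210) / log₂(16) = 380 / 4 = 95.000 ms/bit.

95.0 ms/bit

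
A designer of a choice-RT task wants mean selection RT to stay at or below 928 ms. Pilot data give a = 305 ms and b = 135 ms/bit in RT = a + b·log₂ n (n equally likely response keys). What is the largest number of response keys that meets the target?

135·log₂ n ≤ 928 − 305 = 623, giving log₂ n ≤ 4.6148 and n ≤ 24.502. The largest whole number is 24.

24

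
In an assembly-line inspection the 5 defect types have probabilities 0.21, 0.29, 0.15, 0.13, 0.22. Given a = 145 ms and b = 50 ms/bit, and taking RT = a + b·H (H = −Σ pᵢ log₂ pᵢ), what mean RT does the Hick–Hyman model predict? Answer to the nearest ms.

Entropy contributions −pᵢ log₂ pᵢ: 0.4728, 0.5179, 0.4105, 0.3826, 0.4806; sum H = 2.2645 bits.
RT = a + bH = 145 + 50·2.2645 = 258.22 ms.

258 ms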